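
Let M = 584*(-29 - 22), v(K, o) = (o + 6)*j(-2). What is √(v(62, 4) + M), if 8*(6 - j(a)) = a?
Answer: I*√118886/2 ≈ 172.4*I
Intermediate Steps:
j(a) = 6 - a/8
v(K, o) = 75/2 + 25*o/4 (v(K, o) = (o + 6)*(6 - ⅛*(-2)) = (6 + o)*(6 + ¼) = (6 + o)*(25/4) = 75/2 + 25*o/4)
M = -29784 (M = 584*(-51) = -29784)
√(v(62, 4) + M) = √((75/2 + (25/4)*4) - 29784) = √((75/2 + 25) - 29784) = √(125/2 - 29784) = √(-59443/2) = I*√118886/2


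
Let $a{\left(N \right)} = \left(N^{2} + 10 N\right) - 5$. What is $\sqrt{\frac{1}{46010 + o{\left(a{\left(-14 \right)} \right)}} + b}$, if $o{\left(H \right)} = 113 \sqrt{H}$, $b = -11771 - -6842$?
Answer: $\frac{\sqrt{-226783289 - 556977 \sqrt{51}}}{\sqrt{46010 + 113 \sqrt{51}}} \approx 70.207 i$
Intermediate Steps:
$b = -4929$ ($b = -11771 + 6842 = -4929$)
$a{\left(N \right)} = -5 + N^{2} + 10 N$
$\sqrt{\frac{1}{46010 + o{\left(a{\left(-14 \right)} \right)}} + b} = \sqrt{\frac{1}{46010 + 113 \sqrt{-5 + \left(-14\right)^{2} + 10 \left(-14\right)}} - 4929} = \sqrt{\frac{1}{46010 + 113 \sqrt{-5 + 196 - 140}} - 4929} = \sqrt{\frac{1}{46010 + 113 \sqrt{51}} - 4929} = \sqrt{-4929 + \frac{1}{46010 + 113 \sqrt{51}}}$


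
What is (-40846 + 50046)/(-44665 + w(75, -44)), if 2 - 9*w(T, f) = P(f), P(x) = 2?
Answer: -1840/8933 ≈ -0.20598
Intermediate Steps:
w(T, f) = 0 (w(T, f) = 2/9 - 1/9*2 = 2/9 - 2/9 = 0)
(-40846 + 50046)/(-44665 + w(75, -44)) = (-40846 + 50046)/(-44665 + 0) = 9200/(-44665) = 9200*(-1/44665) = -1840/8933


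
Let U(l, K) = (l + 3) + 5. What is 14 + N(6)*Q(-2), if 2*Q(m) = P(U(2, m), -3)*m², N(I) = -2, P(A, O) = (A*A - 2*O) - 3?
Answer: -398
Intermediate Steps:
U(l, K) = 8 + l (U(l, K) = (3 + l) + 5 = 8 + l)
P(A, O) = -3 + A² - 2*O (P(A, O) = (A² - 2*O) - 3 = -3 + A² - 2*O)
Q(m) = 103*m²/2 (Q(m) = ((-3 + (8 + 2)² - 2*(-3))*m²)/2 = ((-3 + 10² + 6)*m²)/2 = ((-3 + 100 + 6)*m²)/2 = (103*m²)/2 = 103*m²/2)
14 + N(6)*Q(-2) = 14 - 103*(-2)² = 14 - 103*4 = 14 - 2*206 = 14 - 412 = -398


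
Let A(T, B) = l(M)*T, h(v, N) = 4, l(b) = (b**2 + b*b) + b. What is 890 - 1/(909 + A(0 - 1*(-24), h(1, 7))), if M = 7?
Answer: 3051809/3429 ≈ 890.00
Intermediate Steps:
l(b) = b + 2*b**2 (l(b) = (b**2 + b**2) + b = 2*b**2 + b = b + 2*b**2)
A(T, B) = 105*T (A(T, B) = (7*(1 + 2*7))*T = (7*(1 + 14))*T = (7*15)*T = 105*T)
890 - 1/(909 + A(0 - 1*(-24), h(1, 7))) = 890 - 1/(909 + 105*(0 - 1*(-24))) = 890 - 1/(909 + 105*(0 + 24)) = 890 - 1/(909 + 105*24) = 890 - 1/(909 + 2520) = 890 - 1/3429 = 3051809/3429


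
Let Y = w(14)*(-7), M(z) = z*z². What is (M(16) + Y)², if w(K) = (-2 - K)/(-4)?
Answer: 16548624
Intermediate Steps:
M(z) = z³
w(K) = ½ + K/4 (w(K) = (-2 - K)*(-¼) = ½ + K/4)
Y = -28 (Y = (½ + (¼)*14)*(-7) = (½ + 7/2)*(-7) = 4*(-7) = -28)
(M(16) + Y)² = (16³ - 28)² = (4096 - 28)² = 4068² = 16548624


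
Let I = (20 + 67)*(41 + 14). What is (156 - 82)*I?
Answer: 354090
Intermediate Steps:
I = 4785 (I = 87*55 = 4785)
(156 - 82)*I = (156 - 82)*4785 = 74*4785 = 354090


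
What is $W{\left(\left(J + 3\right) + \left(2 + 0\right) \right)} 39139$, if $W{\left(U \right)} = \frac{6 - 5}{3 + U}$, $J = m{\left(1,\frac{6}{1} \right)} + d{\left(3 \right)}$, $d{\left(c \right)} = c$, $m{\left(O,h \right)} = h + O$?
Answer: $\frac{39139}{18} \approx 2174.4$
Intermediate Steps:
$m{\left(O,h \right)} = O + h$
$J = 10$ ($J = \left(1 + \frac{6}{1}\right) + 3 = \left(1 + 6 \cdot 1\right) + 3 = \left(1 + 6\right) + 3 = 7 + 3 = 10$)
$W{\left(U \right)} = \frac{1}{3 + U}$ ($W{\left(U \right)} = 1 \frac{1}{3 + U} = \frac{1}{3 + U}$)
$W{\left(\left(J + 3\right) + \left(2 + 0\right) \right)} 39139 = \frac{1}{3 + \left(\left(10 + 3\right) + \left(2 + 0\right)\right)} 39139 = \frac{1}{3 + \left(13 + 2\right)} 39139 = \frac{1}{3 + 15} \cdot 39139 = \frac{1}{18} \cdot 39139 = \frac{39139}{18}$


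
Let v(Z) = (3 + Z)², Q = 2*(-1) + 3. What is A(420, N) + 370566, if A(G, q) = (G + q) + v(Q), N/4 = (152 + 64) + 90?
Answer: 372226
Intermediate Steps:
Q = 1 (Q = -2 + 3 = 1)
N = 1224 (N = 4*((152 + 64) + 90) = 4*(216 + 90) = 4*306 = 1224)
A(G, q) = 16 + G + q (A(G, q) = (G + q) + (3 + 1)² = (G + q) + 4² = (G + q) + 16 = 16 + G + q)
A(420, N) + 370566 = (16 + 420 + 1224) + 370566 = 1660 + 370566 = 372226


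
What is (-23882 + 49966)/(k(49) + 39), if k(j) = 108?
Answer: 26084/147 ≈ 177.44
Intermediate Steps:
(-23882 + 49966)/(k(49) + 39) = (-23882 + 49966)/(108 + 39) = 26084/147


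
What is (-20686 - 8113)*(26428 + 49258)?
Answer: -2179681114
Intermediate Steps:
(-20686 - 8113)*(26428 + 49258) = -28799*75686 = -2179681114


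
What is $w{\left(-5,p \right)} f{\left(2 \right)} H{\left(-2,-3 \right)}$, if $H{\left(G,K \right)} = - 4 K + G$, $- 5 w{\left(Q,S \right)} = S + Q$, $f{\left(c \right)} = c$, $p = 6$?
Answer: $-4$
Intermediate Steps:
$w{\left(Q,S \right)} = - \frac{Q}{5} - \frac{S}{5}$ ($w{\left(Q,S \right)} = - \frac{S + Q}{5} = - \frac{Q + S}{5} = - \frac{Q}{5} - \frac{S}{5}$)
$H{\left(G,K \right)} = G - 4 K$
$w{\left(-5,p \right)} f{\left(2 \right)} H{\left(-2,-3 \right)} = \left(\left(- \frac{1}{5}\right) \left(-5\right) - \frac{6}{5}\right) 2 \left(-2 - -12\right) = \left(1 - \frac{6}{5}\right) 2 \left(-2 + 12\right) = \left(- \frac{1}{5}\right) 2 \cdot 10 = \left(- \frac{2}{5}\right) 10 = -4$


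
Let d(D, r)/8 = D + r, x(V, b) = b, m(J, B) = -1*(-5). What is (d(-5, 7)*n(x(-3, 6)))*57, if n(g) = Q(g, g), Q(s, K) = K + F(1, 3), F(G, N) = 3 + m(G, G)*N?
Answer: 21888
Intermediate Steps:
m(J, B) = 5
F(G, N) = 3 + 5*N
Q(s, K) = 18 + K (Q(s, K) = K + (3 + 5*3) = K + (3 + 15) = K + 18 = 18 + K)
n(g) = 18 + g
d(D, r) = 8*D + 8*r (d(D, r) = 8*(D + r) = 8*D + 8*r)
(d(-5, 7)*n(x(-3, 6)))*57 = ((8*(-5) + 8*7)*(18 + 6))*57 = ((-40 + 56)*24)*57 = (16*24)*57 = 384*57 = 21888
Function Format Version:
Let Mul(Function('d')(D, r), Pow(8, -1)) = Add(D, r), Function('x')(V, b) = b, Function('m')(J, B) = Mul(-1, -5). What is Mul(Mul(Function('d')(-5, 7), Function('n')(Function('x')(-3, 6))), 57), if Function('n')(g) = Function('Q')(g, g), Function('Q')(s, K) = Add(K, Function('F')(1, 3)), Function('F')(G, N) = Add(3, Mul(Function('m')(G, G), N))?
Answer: 21888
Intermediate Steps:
Function('m')(J, B) = 5
Function('F')(G, N) = Add(3, Mul(5, N))
Function('Q')(s, K) = Add(18, K) (Function('Q')(s, K) = Add(K, Add(3, Mul(5, 3))) = Add(K, Add(3, 15)) = Add(K, 18) = Add(18, K))
Function('n')(g) = Add(18, g)
Function('d')(D, r) = Add(Mul(8, D), Mul(8, r)) (Function('d')(D, r) = Mul(8, Add(D, r)) = Add(Mul(8, D), Mul(8, r)))
Mul(Mul(Function('d')(-5, 7), Function('n')(Function('x')(-3, 6))), 57) = Mul(Mul(Add(Mul(8, -5), Mul(8, 7)), Add(18, 6)), 57) = Mul(Mul(Add(-40, 56), 24), 57) = Mul(Mul(16, 24), 57) = Mul(384, 57) = 21888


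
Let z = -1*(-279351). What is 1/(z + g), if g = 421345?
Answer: 1/700696 ≈ 1.4272e-6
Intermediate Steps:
z = 279351
1/(z + g) = 1/(279351 + 421345) = 1/700696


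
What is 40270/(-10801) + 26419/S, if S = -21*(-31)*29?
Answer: -2339437/1004493 ≈ -2.3290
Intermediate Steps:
S = 18879 (S = 651*29 = 18879)
40270/(-10801) + 26419/S = 40270/(-10801) + 26419/18879 = 40270*(-1/10801) + 26419*(1/18879) = -40270/10801 + 911/651 = -2339437/1004493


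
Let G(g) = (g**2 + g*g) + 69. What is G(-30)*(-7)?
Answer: -13083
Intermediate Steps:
G(g) = 69 + 2*g**2 (G(g) = (g**2 + g**2) + 69 = 2*g**2 + 69 = 69 + 2*g**2)
G(-30)*(-7) = (69 + 2*(-30)**2)*(-7) = (69 + 2*900)*(-7) = (69 + 1800)*(-7) = 1869*(-7) = -13083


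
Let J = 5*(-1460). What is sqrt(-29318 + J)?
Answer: I*sqrt(36618) ≈ 191.36*I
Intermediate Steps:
J = -7300
sqrt(-29318 + J) = sqrt(-29318 - 7300) = sqrt(-36618) = I*sqrt(36618)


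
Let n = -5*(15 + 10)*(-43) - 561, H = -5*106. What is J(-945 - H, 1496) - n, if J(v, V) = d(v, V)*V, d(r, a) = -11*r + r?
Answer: 6203586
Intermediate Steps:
H = -530
d(r, a) = -10*r
n = 4814 (n = -5*25*(-43) - 561 = -125*(-43) - 561 = 5375 - 561 = 4814)
J(v, V) = -10*V*v (J(v, V) = (-10*v)*V = -10*V*v)
J(-945 - H, 1496) - n = -10*1496*(-945 - 1*(-530)) - 1*4814 = -10*1496*(-945 + 530) - 4814 = -10*1496*(-415) - 4814 = 6208400 - 4814 = 6203586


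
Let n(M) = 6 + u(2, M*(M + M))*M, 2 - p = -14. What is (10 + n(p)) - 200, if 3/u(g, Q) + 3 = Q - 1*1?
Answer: -23356/127 ≈ -183.91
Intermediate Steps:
u(g, Q) = 3/(-4 + Q) (u(g, Q) = 3/(-3 + (Q - 1*1)) = 3/(-3 + (Q - 1)) = 3/(-3 + (-1 + Q)) = 3/(-4 + Q))
p = 16 (p = 2 - 1*(-14) = 2 + 14 = 16)
n(M) = 6 + 3*M/(-4 + 2*M**2) (n(M) = 6 + (3/(-4 + M*(M + M)))*M = 6 + (3/(-4 + M*(2*M)))*M = 6 + (3/(-4 + 2*M**2))*M = 6 + 3*M/(-4 + 2*M**2))
(10 + n(p)) - 200 = (10 + 3*(-8 + 16 + 4*16**2)/(2*(-2 + 16**2))) - 200 = (10 + 3*(-8 + 16 + 4*256)/(2*(-2 + 256))) - 200 = (10 + (3/2)*(-8 + 16 + 1024)/254) - 200 = (10 + (3/2)*(1/254)*1032) - 200 = (10 + 774/127) - 200 = 2044/127 - 200 = -23356/127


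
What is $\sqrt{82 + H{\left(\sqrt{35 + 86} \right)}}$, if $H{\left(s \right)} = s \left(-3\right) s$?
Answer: $i \sqrt{281} \approx 16.763 i$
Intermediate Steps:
$H{\left(s \right)} = - 3 s^{2}$ ($H{\left(s \right)} = - 3 s s = - 3 s^{2}$)
$\sqrt{82 + H{\left(\sqrt{35 + 86} \right)}} = \sqrt{82 - 3 \left(\sqrt{35 + 86}\right)^{2}} = \sqrt{82 - 3 \left(\sqrt{121}\right)^{2}} = \sqrt{82 - 3 \cdot 11^{2}} = \sqrt{82 - 363} = \sqrt{-281} = i \sqrt{281}$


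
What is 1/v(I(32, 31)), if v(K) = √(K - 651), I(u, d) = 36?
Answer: -I*√615/615 ≈ -0.040324*I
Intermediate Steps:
v(K) = √(-651 + K)
1/v(I(32, 31)) = 1/(√(-651 + 36)) = 1/(√(-615)) = 1/(I*√615) = -I*√615/615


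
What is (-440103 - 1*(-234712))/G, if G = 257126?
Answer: -205391/257126 ≈ -0.79879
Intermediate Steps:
(-440103 - 1*(-234712))/G = (-440103 - 1*(-234712))/257126 = (-440103 + 234712)*(1/257126) = -205391*1/257126 = -205391/257126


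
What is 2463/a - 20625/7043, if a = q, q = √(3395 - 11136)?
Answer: -20625/7043 - 2463*I*√7741/7741 ≈ -2.9284 - 27.994*I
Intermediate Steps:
q = I*√7741 (q = √(-7741) = I*√7741 ≈ 87.983*I)
a = I*√7741 ≈ 87.983*I
2463/a - 20625/7043 = 2463/((I*√7741)) - 20625/7043 = 2463*(-I*√7741/7741) - 20625*1/7043 = -2463*I*√7741/7741 - 20625/7043 = -20625/7043 - 2463*I*√7741/7741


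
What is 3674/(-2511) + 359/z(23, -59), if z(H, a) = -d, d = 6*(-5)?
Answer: 263743/25110 ≈ 10.504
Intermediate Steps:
d = -30
z(H, a) = 30 (z(H, a) = -1*(-30) = 30)
3674/(-2511) + 359/z(23, -59) = 3674/(-2511) + 359/30 = 3674*(-1/2511) + 359*(1/30) = -3674/2511 + 359/30 = 263743/25110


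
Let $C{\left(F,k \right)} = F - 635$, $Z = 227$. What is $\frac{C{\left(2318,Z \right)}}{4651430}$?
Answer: $\frac{1683}{4651430} \approx 0.00036182$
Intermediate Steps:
$C{\left(F,k \right)} = -635 + F$ ($C{\left(F,k \right)} = F - 635 = -635 + F$)
$\frac{C{\left(2318,Z \right)}}{4651430} = \frac{-635 + 2318}{4651430} = 1683 \cdot \frac{1}{4651430} = \frac{1683}{4651430}$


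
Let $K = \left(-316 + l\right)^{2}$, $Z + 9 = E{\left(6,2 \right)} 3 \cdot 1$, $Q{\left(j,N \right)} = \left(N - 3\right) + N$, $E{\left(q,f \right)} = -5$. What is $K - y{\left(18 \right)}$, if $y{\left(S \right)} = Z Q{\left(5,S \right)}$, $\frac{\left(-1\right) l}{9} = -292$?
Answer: $5346136$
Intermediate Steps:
$l = 2628$ ($l = \left(-9\right) \left(-292\right) = 2628$)
$Q{\left(j,N \right)} = -3 + 2 N$ ($Q{\left(j,N \right)} = \left(N - 3\right) + N = \left(-3 + N\right) + N = -3 + 2 N$)
$Z = -24$ ($Z = -9 + \left(-5\right) 3 \cdot 1 = -9 - 15 = -24$)
$y{\left(S \right)} = 72 - 48 S$ ($y{\left(S \right)} = - 24 \left(-3 + 2 S\right) = 72 - 48 S$)
$K = 5345344$ ($K = \left(-316 + 2628\right)^{2} = 2312^{2} = 5345344$)
$K - y{\left(18 \right)} = 5345344 - \left(72 - 864\right) = 5345344 - -792 = 5345344 + 792 = 5346136$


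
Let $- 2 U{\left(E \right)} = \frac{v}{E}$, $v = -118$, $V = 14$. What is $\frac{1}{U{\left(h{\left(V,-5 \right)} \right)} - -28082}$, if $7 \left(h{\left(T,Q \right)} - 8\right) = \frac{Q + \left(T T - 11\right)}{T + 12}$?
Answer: $\frac{818}{22976445} \approx 3.5602 \cdot 10^{-5}$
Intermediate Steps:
$h{\left(T,Q \right)} = 8 + \frac{-11 + Q + T^{2}}{7 \left(12 + T\right)}$ ($h{\left(T,Q \right)} = 8 + \frac{\left(Q + \left(T T - 11\right)\right) \frac{1}{T + 12}}{7} = 8 + \frac{\left(Q + \left(T^{2} - 11\right)\right) \frac{1}{12 + T}}{7} = 8 + \frac{\left(Q + \left(-11 + T^{2}\right)\right) \frac{1}{12 + T}}{7} = 8 + \frac{\left(-11 + Q + T^{2}\right) \frac{1}{12 + T}}{7} = 8 + \frac{\frac{1}{12 + T} \left(-11 + Q + T^{2}\right)}{7} = 8 + \frac{-11 + Q + T^{2}}{7 \left(12 + T\right)}$)
$U{\left(E \right)} = \frac{59}{E}$ ($U{\left(E \right)} = - \frac{\left(-118\right) \frac{1}{E}}{2} = \frac{59}{E}$)
$\frac{1}{U{\left(h{\left(V,-5 \right)} \right)} - -28082} = \frac{1}{\frac{59}{\frac{1}{7} \frac{1}{12 + 14} \left(661 - 5 + 14^{2} + 56 \cdot 14\right)} - -28082} = \frac{1}{\frac{59}{\frac{1}{7} \cdot \frac{1}{26} \left(661 - 5 + 196 + 784\right)} + 28082} = \frac{1}{\frac{59}{\frac{1}{7} \cdot \frac{1}{26} \cdot 1636} + 28082} = \frac{1}{\frac{59}{\frac{818}{91}} + 28082} = \frac{1}{59 \cdot \frac{91}{818} + 28082} = \frac{1}{\frac{5369}{818} + 28082} = \frac{1}{\frac{22976445}{818}} = \frac{818}{22976445}$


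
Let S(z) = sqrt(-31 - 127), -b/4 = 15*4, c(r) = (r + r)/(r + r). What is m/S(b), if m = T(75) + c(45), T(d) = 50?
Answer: -51*I*sqrt(158)/158 ≈ -4.0573*I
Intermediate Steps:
c(r) = 1 (c(r) = (2*r)/((2*r)) = (2*r)*(1/(2*r)) = 1)
b = -240 (b = -60*4 = -4*60 = -240)
m = 51 (m = 50 + 1 = 51)
S(z) = I*sqrt(158) (S(z) = sqrt(-158) = I*sqrt(158))
m/S(b) = 51/((I*sqrt(158))) = 51*(-I*sqrt(158)/158) = -51*I*sqrt(158)/158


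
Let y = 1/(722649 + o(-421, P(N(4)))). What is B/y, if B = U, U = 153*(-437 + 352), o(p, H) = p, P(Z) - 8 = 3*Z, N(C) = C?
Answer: -9392575140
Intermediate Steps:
P(Z) = 8 + 3*Z
U = -13005 (U = 153*(-85) = -13005)
y = 1/722228 (y = 1/(722649 - 421) = 1/722228 ≈ 1.3846e-6)
B = -13005
B/y = -13005/1/722228 = -13005*722228 = -9392575140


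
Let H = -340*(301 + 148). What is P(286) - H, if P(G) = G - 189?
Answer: 152757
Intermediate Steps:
P(G) = -189 + G
H = -152660 (H = -340*449 = -152660)
P(286) - H = (-189 + 286) - 1*(-152660) = 97 + 152660 = 152757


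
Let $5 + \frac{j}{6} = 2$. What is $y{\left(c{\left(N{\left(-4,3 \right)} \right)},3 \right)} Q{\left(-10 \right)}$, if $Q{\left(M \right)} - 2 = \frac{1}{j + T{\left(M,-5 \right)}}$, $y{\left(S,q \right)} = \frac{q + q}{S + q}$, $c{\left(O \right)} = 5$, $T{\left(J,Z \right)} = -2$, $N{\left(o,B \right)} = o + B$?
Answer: $\frac{117}{80} \approx 1.4625$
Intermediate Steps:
$N{\left(o,B \right)} = B + o$
$j = -18$ ($j = -30 + 6 \cdot 2 = -30 + 12 = -18$)
$y{\left(S,q \right)} = \frac{2 q}{S + q}$
$Q{\left(M \right)} = \frac{39}{20}$ ($Q{\left(M \right)} = 2 + \frac{1}{-18 - 2} = 2 + \frac{1}{-20} = 2 - \frac{1}{20} = \frac{39}{20}$)
$y{\left(c{\left(N{\left(-4,3 \right)} \right)},3 \right)} Q{\left(-10 \right)} = 2 \cdot 3 \frac{1}{5 + 3} \cdot \frac{39}{20} = 2 \cdot 3 \cdot \frac{1}{8} \cdot \frac{39}{20} = \frac{3}{4} \cdot \frac{39}{20} = \frac{117}{80}$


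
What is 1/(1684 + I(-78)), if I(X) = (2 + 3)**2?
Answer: 1/1709 ≈ 0.00058514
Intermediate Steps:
I(X) = 25 (I(X) = 5**2 = 25)
1/(1684 + I(-78)) = 1/(1684 + 25) = 1/1709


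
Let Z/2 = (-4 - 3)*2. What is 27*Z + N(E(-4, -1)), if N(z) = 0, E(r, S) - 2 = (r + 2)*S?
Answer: -756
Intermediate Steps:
Z = -28 (Z = 2*((-4 - 3)*2) = 2*(-7*2) = 2*(-14) = -28)
E(r, S) = 2 + S*(2 + r) (E(r, S) = 2 + (r + 2)*S = 2 + (2 + r)*S = 2 + S*(2 + r))
27*Z + N(E(-4, -1)) = 27*(-28) + 0 = -756 + 0 = -756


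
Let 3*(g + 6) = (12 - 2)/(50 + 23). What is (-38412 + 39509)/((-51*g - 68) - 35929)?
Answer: -80081/2605613 ≈ -0.030734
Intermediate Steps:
g = -1304/219 (g = -6 + ((12 - 2)/(50 + 23))/3 = -6 + (10/73)/3 = -6 + (10*(1/73))/3 = -6 + (⅓)*(10/73) = -6 + 10/219 = -1304/219 ≈ -5.9543)
(-38412 + 39509)/((-51*g - 68) - 35929) = (-38412 + 39509)/((-51*(-1304/219) - 68) - 35929) = 1097/((22168/73 - 68) - 35929) = 1097/(17204/73 - 35929) = 1097/(-2605613/73) = 1097*(-73/2605613) = -80081/2605613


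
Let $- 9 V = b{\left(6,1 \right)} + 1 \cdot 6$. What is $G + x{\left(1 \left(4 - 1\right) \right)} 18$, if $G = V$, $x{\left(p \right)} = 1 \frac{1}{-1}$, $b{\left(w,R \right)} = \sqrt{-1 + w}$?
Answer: $- \frac{56}{3} - \frac{\sqrt{5}}{9} \approx -18.915$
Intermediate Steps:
$x{\left(p \right)} = -1$ ($x{\left(p \right)} = 1 \left(-1\right) = -1$)
$V = - \frac{2}{3} - \frac{\sqrt{5}}{9}$ ($V = - \frac{\sqrt{-1 + 6} + 1 \cdot 6}{9} = - \frac{\sqrt{5} + 6}{9} = - \frac{6 + \sqrt{5}}{9} = - \frac{2}{3} - \frac{\sqrt{5}}{9} \approx -0.91512$)
$G = - \frac{2}{3} - \frac{\sqrt{5}}{9} \approx -0.91512$
$G + x{\left(1 \left(4 - 1\right) \right)} 18 = \left(- \frac{2}{3} - \frac{\sqrt{5}}{9}\right) - 18 = - \frac{56}{3} - \frac{\sqrt{5}}{9}$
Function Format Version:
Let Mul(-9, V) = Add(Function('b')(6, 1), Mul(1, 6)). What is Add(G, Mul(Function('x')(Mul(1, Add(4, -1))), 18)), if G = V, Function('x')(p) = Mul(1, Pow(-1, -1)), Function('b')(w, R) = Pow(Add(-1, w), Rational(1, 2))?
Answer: Add(Rational(-56, 3), Mul(Rational(-1, 9), Pow(5, Rational(1, 2)))) ≈ -18.915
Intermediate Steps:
Function('x')(p) = -1 (Function('x')(p) = Mul(1, -1) = -1)
V = Add(Rational(-2, 3), Mul(Rational(-1, 9), Pow(5, Rational(1, 2)))) (V = Mul(Rational(-1, 9), Add(Pow(Add(-1, 6), Rational(1, 2)), Mul(1, 6))) = Mul(Rational(-1, 9), Add(Pow(5, Rational(1, 2)), 6)) = Mul(Rational(-1, 9), Add(6, Pow(5, Rational(1, 2)))) = Add(Rational(-2, 3), Mul(Rational(-1, 9), Pow(5, Rational(1, 2)))) ≈ -0.91512)
G = Add(Rational(-2, 3), Mul(Rational(-1, 9), Pow(5, Rational(1, 2)))) ≈ -0.91512
Add(G, Mul(Function('x')(Mul(1, Add(4, -1))), 18)) = Add(Add(Rational(-2, 3), Mul(Rational(-1, 9), Pow(5, Rational(1, 2)))), Mul(-1, 18)) = Add(Add(Rational(-2, 3), Mul(Rational(-1, 9), Pow(5, Rational(1, 2)))), -18) = Add(Rational(-56, 3), Mul(Rational(-1, 9), Pow(5, Rational(1, 2))))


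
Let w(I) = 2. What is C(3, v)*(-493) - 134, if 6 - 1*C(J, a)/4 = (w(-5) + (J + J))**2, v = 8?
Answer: 114242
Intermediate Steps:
C(J, a) = 24 - 4*(2 + 2*J)**2 (C(J, a) = 24 - 4*(2 + (J + J))**2 = 24 - 4*(2 + 2*J)**2)
C(3, v)*(-493) - 134 = (24 - 16*(1 + 3)**2)*(-493) - 134 = (24 - 16*4**2)*(-493) - 134 = (24 - 16*16)*(-493) - 134 = (24 - 256)*(-493) - 134 = -232*(-493) - 134 = 114376 - 134 = 114242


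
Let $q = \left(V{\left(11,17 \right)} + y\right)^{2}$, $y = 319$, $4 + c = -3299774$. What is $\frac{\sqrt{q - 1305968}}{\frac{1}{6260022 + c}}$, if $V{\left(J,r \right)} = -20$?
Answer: $2960244 i \sqrt{1216567} \approx 3.2651 \cdot 10^{9} i$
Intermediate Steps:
$c = -3299778$ ($c = -4 - 3299774 = -3299778$)
$q = 89401$ ($q = \left(-20 + 319\right)^{2} = 299^{2} = 89401$)
$\frac{\sqrt{q - 1305968}}{\frac{1}{6260022 + c}} = \frac{\sqrt{89401 - 1305968}}{\frac{1}{6260022 - 3299778}} = \frac{\sqrt{89401 - 1305968}}{\frac{1}{2960244}} = \sqrt{-1216567} \frac{1}{\frac{1}{2960244}} = i \sqrt{1216567} \cdot 2960244 = 2960244 i \sqrt{1216567}$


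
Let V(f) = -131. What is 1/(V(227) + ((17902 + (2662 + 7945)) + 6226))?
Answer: 1/34604 ≈ 2.8898e-5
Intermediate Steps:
1/(V(227) + ((17902 + (2662 + 7945)) + 6226)) = 1/(-131 + ((17902 + (2662 + 7945)) + 6226)) = 1/(-131 + ((17902 + 10607) + 6226)) = 1/(-131 + (28509 + 6226)) = 1/(-131 + 34735) = 1/34604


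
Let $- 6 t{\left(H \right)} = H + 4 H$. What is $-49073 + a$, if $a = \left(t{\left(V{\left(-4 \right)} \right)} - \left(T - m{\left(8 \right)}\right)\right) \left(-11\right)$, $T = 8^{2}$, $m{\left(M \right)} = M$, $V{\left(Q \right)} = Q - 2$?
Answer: $-48512$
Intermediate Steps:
$V{\left(Q \right)} = -2 + Q$
$t{\left(H \right)} = - \frac{5 H}{6}$ ($t{\left(H \right)} = - \frac{H + 4 H}{6} = - \frac{5 H}{6}$)
$T = 64$
$a = 561$ ($a = \left(- \frac{5 \left(-2 - 4\right)}{6} + \left(8 - 64\right)\right) \left(-11\right) = \left(\left(- \frac{5}{6}\right) \left(-6\right) + \left(8 - 64\right)\right) \left(-11\right) = \left(5 - 56\right) \left(-11\right) = \left(-51\right) \left(-11\right) = 561$)
$-49073 + a = -49073 + 561 = -48512$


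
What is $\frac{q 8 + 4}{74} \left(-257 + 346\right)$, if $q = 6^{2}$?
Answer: $\frac{12994}{37} \approx 351.19$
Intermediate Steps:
$q = 36$
$\frac{q 8 + 4}{74} \left(-257 + 346\right) = \frac{36 \cdot 8 + 4}{74} \left(-257 + 346\right) = \left(288 + 4\right) \frac{1}{74} \cdot 89 = 292 \cdot \frac{1}{74} \cdot 89 = \frac{146}{37} \cdot 89 = \frac{12994}{37}$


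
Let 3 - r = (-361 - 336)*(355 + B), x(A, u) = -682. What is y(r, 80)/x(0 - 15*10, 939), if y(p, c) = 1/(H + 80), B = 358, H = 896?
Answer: -1/665632 ≈ -1.5023e-6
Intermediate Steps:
r = 496964 (r = 3 - (-361 - 336)*(355 + 358) = 3 - (-697)*713 = 3 - 1*(-496961) = 3 + 496961 = 496964)
y(p, c) = 1/976 (y(p, c) = 1/(896 + 80) = 1/976)
y(r, 80)/x(0 - 15*10, 939) = (1/976)/(-682) = (1/976)*(-1/682) = -1/665632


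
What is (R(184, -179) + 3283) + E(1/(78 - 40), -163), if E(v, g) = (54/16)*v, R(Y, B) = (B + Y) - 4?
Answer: 998363/304 ≈ 3284.1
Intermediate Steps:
R(Y, B) = -4 + B + Y
E(v, g) = 27*v/8 (E(v, g) = (54*(1/16))*v = 27*v/8)
(R(184, -179) + 3283) + E(1/(78 - 40), -163) = ((-4 - 179 + 184) + 3283) + 27/(8*(78 - 40)) = (1 + 3283) + (27/8)/38 = 3284 + (27/8)*(1/38) = 3284 + 27/304 = 998363/304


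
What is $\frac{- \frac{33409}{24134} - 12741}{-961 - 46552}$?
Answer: $\frac{307524703}{1146678742} \approx 0.26819$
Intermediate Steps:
$\frac{- \frac{33409}{24134} - 12741}{-961 - 46552} = \frac{\left(-33409\right) \frac{1}{24134} - 12741}{-47513} = \left(- \frac{33409}{24134} - 12741\right) \left(- \frac{1}{47513}\right) = \left(- \frac{307524703}{24134}\right) \left(- \frac{1}{47513}\right) = \frac{307524703}{1146678742}$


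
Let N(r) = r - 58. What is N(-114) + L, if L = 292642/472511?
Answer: -80979250/472511 ≈ -171.38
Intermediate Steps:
N(r) = -58 + r
L = 292642/472511 (L = 292642*(1/472511) = 292642/472511 ≈ 0.61933)
N(-114) + L = (-58 - 114) + 292642/472511 = -172 + 292642/472511 = -80979250/472511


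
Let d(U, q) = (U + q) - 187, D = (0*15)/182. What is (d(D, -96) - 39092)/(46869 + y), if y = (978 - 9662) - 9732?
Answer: -39375/28453 ≈ -1.3839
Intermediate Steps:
D = 0 (D = 0*(1/182) = 0)
y = -18416 (y = -8684 - 9732 = -18416)
d(U, q) = -187 + U + q
(d(D, -96) - 39092)/(46869 + y) = ((-187 + 0 - 96) - 39092)/(46869 - 18416) = (-283 - 39092)/28453 = -39375*1/28453 = -39375/28453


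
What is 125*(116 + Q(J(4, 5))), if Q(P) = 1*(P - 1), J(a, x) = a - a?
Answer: 14375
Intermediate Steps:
J(a, x) = 0
Q(P) = -1 + P (Q(P) = 1*(-1 + P) = -1 + P)
125*(116 + Q(J(4, 5))) = 125*(116 + (-1 + 0)) = 125*(116 - 1) = 125*115 = 14375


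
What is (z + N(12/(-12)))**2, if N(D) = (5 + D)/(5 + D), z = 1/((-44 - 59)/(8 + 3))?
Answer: 8464/10609 ≈ 0.79781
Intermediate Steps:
z = -11/103 (z = 1/(-103/11) = -11/103 ≈ -0.10680)
N(D) = 1
(z + N(12/(-12)))**2 = (-11/103 + 1)**2 = (92/103)**2 = 8464/10609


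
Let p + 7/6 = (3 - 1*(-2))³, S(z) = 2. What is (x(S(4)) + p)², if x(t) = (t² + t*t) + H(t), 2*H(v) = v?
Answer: 635209/36 ≈ 17645.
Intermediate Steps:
H(v) = v/2
x(t) = t/2 + 2*t² (x(t) = (t² + t*t) + t/2 = (t² + t²) + t/2 = 2*t² + t/2 = t/2 + 2*t²)
p = 743/6 (p = -7/6 + (3 - 1*(-2))³ = -7/6 + (3 + 2)³ = -7/6 + 5³ = -7/6 + 125 = 743/6 ≈ 123.83)
(x(S(4)) + p)² = ((½)*2*(1 + 4*2) + 743/6)² = ((½)*2*(1 + 8) + 743/6)² = ((½)*2*9 + 743/6)² = (9 + 743/6)² = (797/6)² = 635209/36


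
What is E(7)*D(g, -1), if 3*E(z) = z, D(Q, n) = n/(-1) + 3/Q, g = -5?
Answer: 14/15 ≈ 0.93333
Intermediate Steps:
D(Q, n) = -n + 3/Q (D(Q, n) = n*(-1) + 3/Q = -n + 3/Q)
E(z) = z/3
E(7)*D(g, -1) = ((⅓)*7)*(-1*(-1) + 3/(-5)) = 7*(1 + 3*(-⅕))/3 = 7*(1 - ⅗)/3 = (7/3)*(⅖) = 14/15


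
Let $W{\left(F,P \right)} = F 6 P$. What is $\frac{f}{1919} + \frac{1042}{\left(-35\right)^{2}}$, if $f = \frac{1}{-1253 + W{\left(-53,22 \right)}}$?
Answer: $\frac{16494682677}{19391542975} \approx 0.85061$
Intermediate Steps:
$W{\left(F,P \right)} = 6 F P$
$f = - \frac{1}{8249}$ ($f = \frac{1}{-1253 + 6 \left(-53\right) 22} = \frac{1}{-1253 - 6996} = \frac{1}{-8249} = - \frac{1}{8249} \approx -0.00012123$)
$\frac{f}{1919} + \frac{1042}{\left(-35\right)^{2}} = - \frac{1}{8249 \cdot 1919} + \frac{1042}{\left(-35\right)^{2}} = \left(- \frac{1}{8249}\right) \frac{1}{1919} + \frac{1042}{1225} = - \frac{1}{15829831} + 1042 \cdot \frac{1}{1225} = - \frac{1}{15829831} + \frac{1042}{1225} = \frac{16494682677}{19391542975}$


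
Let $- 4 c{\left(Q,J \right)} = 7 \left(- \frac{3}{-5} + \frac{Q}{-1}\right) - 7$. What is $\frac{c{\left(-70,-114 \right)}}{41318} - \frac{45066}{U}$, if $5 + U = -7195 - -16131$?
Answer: $- \frac{3105207973}{615018430} \approx -5.049$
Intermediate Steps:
$c{\left(Q,J \right)} = \frac{7}{10} + \frac{7 Q}{4}$ ($c{\left(Q,J \right)} = - \frac{7 \left(- \frac{3}{-5} + \frac{Q}{-1}\right) - 7}{4} = - \frac{7 \left(\left(-3\right) \left(- \frac{1}{5}\right) + Q \left(-1\right)\right) - 7}{4} = - \frac{7 \left(\frac{3}{5} - Q\right) - 7}{4} = - \frac{\left(\frac{21}{5} - 7 Q\right) - 7}{4} = - \frac{- \frac{14}{5} - 7 Q}{4} = \frac{7}{10} + \frac{7 Q}{4}$)
$U = 8931$ ($U = -5 - -8936 = -5 + \left(-7195 + 16131\right) = -5 + 8936 = 8931$)
$\frac{c{\left(-70,-114 \right)}}{41318} - \frac{45066}{U} = \frac{\frac{7}{10} + \frac{7}{4} \left(-70\right)}{41318} - \frac{45066}{8931} = \left(\frac{7}{10} - \frac{245}{2}\right) \frac{1}{41318} - \frac{15022}{2977} = \left(- \frac{609}{5}\right) \frac{1}{41318} - \frac{15022}{2977} = - \frac{609}{206590} - \frac{15022}{2977} = - \frac{3105207973}{615018430}$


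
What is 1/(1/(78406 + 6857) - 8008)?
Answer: -85263/682786103 ≈ -0.00012488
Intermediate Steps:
1/(1/(78406 + 6857) - 8008) = 1/(1/85263 - 8008) = 1/(-682786103/85263) = -85263/682786103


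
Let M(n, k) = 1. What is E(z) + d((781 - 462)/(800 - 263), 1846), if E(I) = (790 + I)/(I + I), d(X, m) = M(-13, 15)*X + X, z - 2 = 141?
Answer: 683489/153582 ≈ 4.4503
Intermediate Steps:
z = 143 (z = 2 + 141 = 143)
d(X, m) = 2*X (d(X, m) = 1*X + X = X + X = 2*X)
E(I) = (790 + I)/(2*I) (E(I) = (790 + I)/((2*I)) = (790 + I)*(1/(2*I)) = (790 + I)/(2*I))
E(z) + d((781 - 462)/(800 - 263), 1846) = (½)*(790 + 143)/143 + 2*((781 - 462)/(800 - 263)) = (½)*(1/143)*933 + 2*(319/537) = 933/286 + 2*(319*(1/537)) = 933/286 + 2*(319/537) = 933/286 + 638/537 = 683489/153582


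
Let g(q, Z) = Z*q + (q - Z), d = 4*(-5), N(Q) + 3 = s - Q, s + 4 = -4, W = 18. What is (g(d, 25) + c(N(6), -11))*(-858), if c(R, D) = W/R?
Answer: 7964814/17 ≈ 4.6852e+5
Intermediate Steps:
s = -8 (s = -4 - 4 = -8)
N(Q) = -11 - Q (N(Q) = -3 + (-8 - Q) = -11 - Q)
d = -20
g(q, Z) = q - Z + Z*q
c(R, D) = 18/R
(g(d, 25) + c(N(6), -11))*(-858) = ((-20 - 1*25 + 25*(-20)) + 18/(-11 - 1*6))*(-858) = ((-20 - 25 - 500) + 18/(-11 - 6))*(-858) = (-545 + 18/(-17))*(-858) = (-545 + 18*(-1/17))*(-858) = (-545 - 18/17)*(-858) = -9283/17*(-858) = 7964814/17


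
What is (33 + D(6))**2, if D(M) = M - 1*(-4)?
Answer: 1849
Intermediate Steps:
D(M) = 4 + M (D(M) = M + 4 = 4 + M)
(33 + D(6))**2 = (33 + (4 + 6))**2 = (33 + 10)**2 = 43**2 = 1849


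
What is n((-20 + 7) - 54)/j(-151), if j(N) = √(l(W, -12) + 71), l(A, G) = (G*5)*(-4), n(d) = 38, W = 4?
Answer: 38*√311/311 ≈ 2.1548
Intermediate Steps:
l(A, G) = -20*G (l(A, G) = (5*G)*(-4) = -20*G)
j(N) = √311 (j(N) = √(-20*(-12) + 71) = √(240 + 71) = √311)
n((-20 + 7) - 54)/j(-151) = 38/(√311) = 38*(√311/311) = 38*√311/311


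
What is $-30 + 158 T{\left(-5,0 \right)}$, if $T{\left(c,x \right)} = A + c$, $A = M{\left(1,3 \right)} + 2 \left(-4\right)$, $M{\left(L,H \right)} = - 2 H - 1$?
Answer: $-3190$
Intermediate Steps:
$M{\left(L,H \right)} = -1 - 2 H$
$A = -15$ ($A = \left(-1 - 6\right) + 2 \left(-4\right) = \left(-1 - 6\right) - 8 = -7 - 8 = -15$)
$T{\left(c,x \right)} = -15 + c$
$-30 + 158 T{\left(-5,0 \right)} = -30 + 158 \left(-15 - 5\right) = -30 + 158 \left(-20\right) = -30 - 3160 = -3190$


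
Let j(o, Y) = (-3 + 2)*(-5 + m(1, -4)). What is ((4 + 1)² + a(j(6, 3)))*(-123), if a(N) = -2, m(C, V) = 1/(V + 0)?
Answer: -2829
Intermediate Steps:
m(C, V) = 1/V
j(o, Y) = 21/4 (j(o, Y) = (-3 + 2)*(-5 + 1/(-4)) = -(-5 - ¼) = -1*(-21/4) = 21/4)
((4 + 1)² + a(j(6, 3)))*(-123) = ((4 + 1)² - 2)*(-123) = (5² - 2)*(-123) = (25 - 2)*(-123) = 23*(-123) = -2829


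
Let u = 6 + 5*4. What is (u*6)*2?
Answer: 312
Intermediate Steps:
u = 26 (u = 6 + 20 = 26)
(u*6)*2 = (26*6)*2 = 156*2 = 312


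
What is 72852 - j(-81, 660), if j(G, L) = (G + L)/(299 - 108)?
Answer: 13914153/191 ≈ 72849.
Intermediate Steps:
j(G, L) = G/191 + L/191 (j(G, L) = (G + L)/191 = (G + L)*(1/191) = G/191 + L/191)
72852 - j(-81, 660) = 72852 - ((1/191)*(-81) + (1/191)*660) = 72852 - (-81/191 + 660/191) = 72852 - 1*579/191 = 72852 - 579/191 = 13914153/191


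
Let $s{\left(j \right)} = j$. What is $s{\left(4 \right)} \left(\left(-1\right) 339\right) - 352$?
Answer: $-1708$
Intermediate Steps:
$s{\left(4 \right)} \left(\left(-1\right) 339\right) - 352 = 4 \left(\left(-1\right) 339\right) - 352 = 4 \left(-339\right) - 352 = -1356 - 352 = -1708$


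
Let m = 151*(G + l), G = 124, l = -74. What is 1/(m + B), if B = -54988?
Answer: -1/47438 ≈ -2.1080e-5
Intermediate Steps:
m = 7550 (m = 151*(124 - 74) = 151*50 = 7550)
1/(m + B) = 1/(7550 - 54988) = 1/(-47438) = -1/47438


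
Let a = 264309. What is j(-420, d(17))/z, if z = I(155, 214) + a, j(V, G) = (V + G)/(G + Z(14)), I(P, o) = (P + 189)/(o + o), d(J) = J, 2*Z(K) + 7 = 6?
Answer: -6634/71790609 ≈ -9.2408e-5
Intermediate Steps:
Z(K) = -½ (Z(K) = -7/2 + (½)*6 = -7/2 + 3 = -½)
I(P, o) = (189 + P)/(2*o) (I(P, o) = (189 + P)/((2*o)) = (189 + P)*(1/(2*o)) = (189 + P)/(2*o))
j(V, G) = (G + V)/(-½ + G) (j(V, G) = (V + G)/(G - ½) = (G + V)/(-½ + G))
z = 28281149/107 (z = (½)*(189 + 155)/214 + 264309 = (½)*(1/214)*344 + 264309 = 86/107 + 264309 = 28281149/107 ≈ 2.6431e+5)
j(-420, d(17))/z = (2*(17 - 420)/(-1 + 2*17))/(28281149/107) = (2*(-403)/(-1 + 34))*(107/28281149) = (2*(-403)/33)*(107/28281149) = (2*(1/33)*(-403))*(107/28281149) = -806/33*107/28281149 = -6634/71790609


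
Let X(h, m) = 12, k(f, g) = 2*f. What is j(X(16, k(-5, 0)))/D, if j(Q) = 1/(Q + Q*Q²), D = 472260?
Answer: 1/821732400 ≈ 1.2169e-9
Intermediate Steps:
j(Q) = 1/(Q + Q³)
j(X(16, k(-5, 0)))/D = 1/((12 + 12³)*472260) = (1/472260)/(12 + 1728) = (1/472260)/1740 = (1/1740)*(1/472260) = 1/821732400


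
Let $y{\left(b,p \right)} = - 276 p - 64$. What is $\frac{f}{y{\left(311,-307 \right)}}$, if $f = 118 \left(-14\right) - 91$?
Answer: $- \frac{1743}{84668} \approx -0.020586$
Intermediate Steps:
$f = -1743$ ($f = -1652 - 91 = -1743$)
$y{\left(b,p \right)} = -64 - 276 p$
$\frac{f}{y{\left(311,-307 \right)}} = - \frac{1743}{-64 - -84732} = - \frac{1743}{-64 + 84732} = - \frac{1743}{84668}$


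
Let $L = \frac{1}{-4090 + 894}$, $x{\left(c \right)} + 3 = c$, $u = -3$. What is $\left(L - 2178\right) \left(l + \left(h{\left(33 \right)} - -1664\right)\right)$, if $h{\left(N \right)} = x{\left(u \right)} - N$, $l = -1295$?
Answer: $- \frac{1148546685}{1598} \approx -7.1874 \cdot 10^{5}$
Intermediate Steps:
$x{\left(c \right)} = -3 + c$
$h{\left(N \right)} = -6 - N$ ($h{\left(N \right)} = \left(-3 - 3\right) - N = -6 - N$)
$L = - \frac{1}{3196}$ ($L = \frac{1}{-3196} = - \frac{1}{3196} \approx -0.00031289$)
$\left(L - 2178\right) \left(l + \left(h{\left(33 \right)} - -1664\right)\right) = \left(- \frac{1}{3196} - 2178\right) \left(-1295 - -1625\right) = - \frac{6960889 \left(-1295 + \left(\left(-6 - 33\right) + 1664\right)\right)}{3196} = - \frac{6960889 \left(-1295 + \left(-39 + 1664\right)\right)}{3196} = - \frac{6960889 \left(-1295 + 1625\right)}{3196} = \left(- \frac{6960889}{3196}\right) 330 = - \frac{1148546685}{1598}$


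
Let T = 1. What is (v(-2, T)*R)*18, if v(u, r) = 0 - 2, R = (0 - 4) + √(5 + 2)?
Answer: 144 - 36*√7 ≈ 48.753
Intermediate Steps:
R = -4 + √7 ≈ -1.3542
v(u, r) = -2
(v(-2, T)*R)*18 = -2*(-4 + √7)*18 = (8 - 2*√7)*18 = 144 - 36*√7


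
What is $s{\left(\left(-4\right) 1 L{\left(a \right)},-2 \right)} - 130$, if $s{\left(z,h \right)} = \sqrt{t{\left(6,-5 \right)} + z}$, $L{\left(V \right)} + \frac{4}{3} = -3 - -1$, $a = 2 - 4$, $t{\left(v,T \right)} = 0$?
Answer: $-130 + \frac{2 \sqrt{30}}{3} \approx -126.35$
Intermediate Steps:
$a = -2$
$L{\left(V \right)} = - \frac{10}{3}$ ($L{\left(V \right)} = - \frac{4}{3} - 2 = - \frac{10}{3}$)
$s{\left(z,h \right)} = \sqrt{z}$ ($s{\left(z,h \right)} = \sqrt{0 + z} = \sqrt{z}$)
$s{\left(\left(-4\right) 1 L{\left(a \right)},-2 \right)} - 130 = \sqrt{\left(-4\right) 1 \left(- \frac{10}{3}\right)} - 130 = \sqrt{\left(-4\right) \left(- \frac{10}{3}\right)} - 130 = \sqrt{\frac{40}{3}} - 130 = \frac{2 \sqrt{30}}{3} - 130 = -130 + \frac{2 \sqrt{30}}{3}$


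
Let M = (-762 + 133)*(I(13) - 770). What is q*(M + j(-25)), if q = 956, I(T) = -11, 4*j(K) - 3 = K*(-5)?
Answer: 469664636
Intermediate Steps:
j(K) = ¾ - 5*K/4 (j(K) = ¾ + (K*(-5))/4 = ¾ + (-5*K)/4 = ¾ - 5*K/4)
M = 491249 (M = (-762 + 133)*(-11 - 770) = -629*(-781) = 491249)
q*(M + j(-25)) = 956*(491249 + (¾ - 5/4*(-25))) = 956*(491249 + (¾ + 125/4)) = 956*(491249 + 32) = 956*491281 = 469664636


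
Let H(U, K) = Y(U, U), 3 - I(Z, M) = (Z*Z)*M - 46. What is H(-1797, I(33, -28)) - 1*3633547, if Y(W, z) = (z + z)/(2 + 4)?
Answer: -3634146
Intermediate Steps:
Y(W, z) = z/3 (Y(W, z) = (2*z)/6 = (2*z)*(⅙) = z/3)
I(Z, M) = 49 - M*Z² (I(Z, M) = 3 - ((Z*Z)*M - 46) = 3 - (Z²*M - 46) = 3 - (M*Z² - 46) = 3 - (-46 + M*Z²) = 3 + (46 - M*Z²) = 49 - M*Z²)
H(U, K) = U/3
H(-1797, I(33, -28)) - 1*3633547 = (⅓)*(-1797) - 1*3633547 = -599 - 3633547 = -3634146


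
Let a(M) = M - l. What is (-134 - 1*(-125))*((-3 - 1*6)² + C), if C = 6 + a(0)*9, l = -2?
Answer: -945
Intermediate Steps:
a(M) = 2 + M (a(M) = M - 1*(-2) = M + 2 = 2 + M)
C = 24 (C = 6 + (2 + 0)*9 = 6 + 2*9 = 6 + 18 = 24)
(-134 - 1*(-125))*((-3 - 1*6)² + C) = (-134 - 1*(-125))*((-3 - 1*6)² + 24) = (-134 + 125)*((-3 - 6)² + 24) = -9*((-9)² + 24) = -9*(81 + 24) = -9*105 = -945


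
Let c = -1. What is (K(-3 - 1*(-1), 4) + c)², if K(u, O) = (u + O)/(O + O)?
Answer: 9/16 ≈ 0.56250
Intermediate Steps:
K(u, O) = (O + u)/(2*O) (K(u, O) = (O + u)/((2*O)) = (O + u)*(1/(2*O)) = (O + u)/(2*O))
(K(-3 - 1*(-1), 4) + c)² = ((½)*(4 + (-3 - 1*(-1)))/4 - 1)² = ((½)*(¼)*(4 + (-3 + 1)) - 1)² = ((½)*(¼)*(4 - 2) - 1)² = ((½)*(¼)*2 - 1)² = (¼ - 1)² = (-¾)² = 9/16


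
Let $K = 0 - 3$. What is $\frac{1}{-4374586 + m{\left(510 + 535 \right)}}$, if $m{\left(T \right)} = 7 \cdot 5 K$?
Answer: $- \frac{1}{4374691} \approx -2.2859 \cdot 10^{-7}$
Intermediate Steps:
$K = -3$ ($K = 0 - 3 = -3$)
$m{\left(T \right)} = -105$ ($m{\left(T \right)} = 7 \cdot 5 \left(-3\right) = 35 \left(-3\right) = -105$)
$\frac{1}{-4374586 + m{\left(510 + 535 \right)}} = \frac{1}{-4374586 - 105} = \frac{1}{-4374691} = - \frac{1}{4374691}$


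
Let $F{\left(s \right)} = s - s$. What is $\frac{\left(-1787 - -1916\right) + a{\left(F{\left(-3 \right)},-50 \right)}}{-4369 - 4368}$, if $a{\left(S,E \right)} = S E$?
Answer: $- \frac{129}{8737} \approx -0.014765$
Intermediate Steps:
$F{\left(s \right)} = 0$
$a{\left(S,E \right)} = E S$
$\frac{\left(-1787 - -1916\right) + a{\left(F{\left(-3 \right)},-50 \right)}}{-4369 - 4368} = \frac{\left(-1787 - -1916\right) - 0}{-4369 - 4368} = \frac{\left(-1787 + 1916\right) + 0}{-8737} = \left(129 + 0\right) \left(- \frac{1}{8737}\right) = 129 \left(- \frac{1}{8737}\right) = - \frac{129}{8737}$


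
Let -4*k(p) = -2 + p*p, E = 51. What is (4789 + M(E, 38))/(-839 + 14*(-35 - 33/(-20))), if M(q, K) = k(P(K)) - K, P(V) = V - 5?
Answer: -89585/26118 ≈ -3.4300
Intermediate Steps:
P(V) = -5 + V
k(p) = ½ - p²/4 (k(p) = -(-2 + p*p)/4 = -(-2 + p²)/4 = ½ - p²/4)
M(q, K) = ½ - K - (-5 + K)²/4 (M(q, K) = (½ - (-5 + K)²/4) - K = ½ - K - (-5 + K)²/4)
(4789 + M(E, 38))/(-839 + 14*(-35 - 33/(-20))) = (4789 + (-23/4 - ¼*38² + (3/2)*38))/(-839 + 14*(-35 - 33/(-20))) = (4789 + (-23/4 - ¼*1444 + 57))/(-839 + 14*(-35 - 33*(-1/20))) = (4789 + (-23/4 - 361 + 57))/(-839 + 14*(-35 + 33/20)) = (4789 - 1239/4)/(-839 + 14*(-667/20)) = 17917/(4*(-839 - 4669/10)) = 17917/(4*(-13059/10)) = (17917/4)*(-10/13059) = -89585/26118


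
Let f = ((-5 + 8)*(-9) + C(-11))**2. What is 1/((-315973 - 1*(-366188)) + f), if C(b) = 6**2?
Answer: 1/50296 ≈ 1.9882e-5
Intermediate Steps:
C(b) = 36
f = 81 (f = ((-5 + 8)*(-9) + 36)**2 = (3*(-9) + 36)**2 = (-27 + 36)**2 = 9**2 = 81)
1/((-315973 - 1*(-366188)) + f) = 1/((-315973 - 1*(-366188)) + 81) = 1/((-315973 + 366188) + 81) = 1/(50215 + 81) = 1/50296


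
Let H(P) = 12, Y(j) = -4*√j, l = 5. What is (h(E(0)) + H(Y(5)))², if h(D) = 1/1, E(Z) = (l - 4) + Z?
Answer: 169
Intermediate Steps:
E(Z) = 1 + Z (E(Z) = (5 - 4) + Z = 1 + Z)
h(D) = 1
(h(E(0)) + H(Y(5)))² = (1 + 12)² = 13² = 169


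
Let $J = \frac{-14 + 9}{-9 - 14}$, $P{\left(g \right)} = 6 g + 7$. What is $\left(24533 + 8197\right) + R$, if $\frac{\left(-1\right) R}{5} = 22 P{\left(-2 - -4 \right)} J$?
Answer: $\frac{742340}{23} \approx 32276.0$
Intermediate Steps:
$P{\left(g \right)} = 7 + 6 g$
$J = \frac{5}{23}$ ($J = - \frac{5}{-23} = \left(-5\right) \left(- \frac{1}{23}\right) = \frac{5}{23} \approx 0.21739$)
$R = - \frac{10450}{23}$ ($R = - 5 \cdot 22 \left(7 + 6 \left(-2 - -4\right)\right) \frac{5}{23} = - 5 \cdot 22 \left(7 + 6 \left(-2 + 4\right)\right) \frac{5}{23} = - 5 \cdot 22 \left(7 + 6 \cdot 2\right) \frac{5}{23} = - 5 \cdot 22 \left(7 + 12\right) \frac{5}{23} = - 5 \cdot 22 \cdot 19 \cdot \frac{5}{23} = - 5 \cdot 418 \cdot \frac{5}{23} = \left(-5\right) \frac{2090}{23} = - \frac{10450}{23} \approx -454.35$)
$\left(24533 + 8197\right) + R = \left(24533 + 8197\right) - \frac{10450}{23} = 32730 - \frac{10450}{23} = \frac{742340}{23}$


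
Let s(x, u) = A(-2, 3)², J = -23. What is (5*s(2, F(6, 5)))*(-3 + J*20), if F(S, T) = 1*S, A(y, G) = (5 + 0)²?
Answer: -1446875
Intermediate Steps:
A(y, G) = 25 (A(y, G) = 5² = 25)
F(S, T) = S
s(x, u) = 625 (s(x, u) = 25² = 625)
(5*s(2, F(6, 5)))*(-3 + J*20) = (5*625)*(-3 - 23*20) = 3125*(-3 - 460) = 3125*(-463) = -1446875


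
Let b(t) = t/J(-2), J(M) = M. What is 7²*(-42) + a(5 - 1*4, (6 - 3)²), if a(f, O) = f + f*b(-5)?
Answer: -4109/2 ≈ -2054.5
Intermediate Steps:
b(t) = -t/2 (b(t) = t/(-2) = t*(-½) = -t/2)
a(f, O) = 7*f/2 (a(f, O) = f + f*(-½*(-5)) = f + f*(5/2) = f + 5*f/2 = 7*f/2)
7²*(-42) + a(5 - 1*4, (6 - 3)²) = 7²*(-42) + 7*(5 - 1*4)/2 = 49*(-42) + 7*(5 - 4)/2 = -2058 + (7/2)*1 = -2058 + 7/2 = -4109/2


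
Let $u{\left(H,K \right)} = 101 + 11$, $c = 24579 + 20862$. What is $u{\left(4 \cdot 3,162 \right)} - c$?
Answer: $-45329$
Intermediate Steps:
$c = 45441$
$u{\left(H,K \right)} = 112$
$u{\left(4 \cdot 3,162 \right)} - c = 112 - 45441 = -45329$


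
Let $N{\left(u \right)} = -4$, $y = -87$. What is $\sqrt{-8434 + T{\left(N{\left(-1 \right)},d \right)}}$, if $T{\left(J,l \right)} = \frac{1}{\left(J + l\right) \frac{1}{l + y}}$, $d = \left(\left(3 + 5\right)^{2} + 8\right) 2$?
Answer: $\frac{i \sqrt{41324605}}{70} \approx 91.835 i$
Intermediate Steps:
$d = 144$ ($d = \left(8^{2} + 8\right) 2 = \left(64 + 8\right) 2 = 72 \cdot 2 = 144$)
$T{\left(J,l \right)} = \frac{-87 + l}{J + l}$ ($T{\left(J,l \right)} = \frac{1}{\left(J + l\right) \frac{1}{l - 87}} = \frac{1}{\left(J + l\right) \frac{1}{-87 + l}} = \frac{1}{\frac{1}{-87 + l} \left(J + l\right)} = \frac{-87 + l}{J + l}$)
$\sqrt{-8434 + T{\left(N{\left(-1 \right)},d \right)}} = \sqrt{-8434 + \frac{-87 + 144}{-4 + 144}} = \sqrt{-8434 + \frac{1}{140} \cdot 57} = \sqrt{-8434 + \frac{57}{140}} = \sqrt{- \frac{1180703}{140}} = \frac{i \sqrt{41324605}}{70}$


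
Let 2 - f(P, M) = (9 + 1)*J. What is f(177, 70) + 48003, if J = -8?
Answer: 48085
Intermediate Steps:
f(P, M) = 82 (f(P, M) = 2 - (9 + 1)*(-8) = 2 - 10*(-8) = 2 - 1*(-80) = 2 + 80 = 82)
f(177, 70) + 48003 = 82 + 48003 = 48085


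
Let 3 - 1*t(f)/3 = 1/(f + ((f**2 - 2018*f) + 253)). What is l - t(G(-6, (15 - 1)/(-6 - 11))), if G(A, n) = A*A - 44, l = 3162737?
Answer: 52036363787/16453 ≈ 3.1627e+6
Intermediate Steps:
G(A, n) = -44 + A**2 (G(A, n) = A**2 - 44 = -44 + A**2)
t(f) = 9 - 3/(253 + f**2 - 2017*f) (t(f) = 9 - 3/(f + ((f**2 - 2018*f) + 253)) = 9 - 3/(f + (253 + f**2 - 2018*f)) = 9 - 3/(253 + f**2 - 2017*f))
l - t(G(-6, (15 - 1)/(-6 - 11))) = 3162737 - 3*(758 - 6051*(-44 + (-6)**2) + 3*(-44 + (-6)**2)**2)/(253 + (-44 + (-6)**2)**2 - 2017*(-44 + (-6)**2)) = 3162737 - 3*(758 - 6051*(-44 + 36) + 3*(-44 + 36)**2)/(253 + (-44 + 36)**2 - 2017*(-44 + 36)) = 3162737 - 3*(758 - 6051*(-8) + 3*(-8)**2)/(253 + (-8)**2 - 2017*(-8)) = 3162737 - 3*(758 + 48408 + 3*64)/(253 + 64 + 16136) = 3162737 - 3*(758 + 48408 + 192)/16453 = 3162737 - 3*49358/16453 = 3162737 - 1*148074/16453 = 3162737 - 148074/16453 = 52036363787/16453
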